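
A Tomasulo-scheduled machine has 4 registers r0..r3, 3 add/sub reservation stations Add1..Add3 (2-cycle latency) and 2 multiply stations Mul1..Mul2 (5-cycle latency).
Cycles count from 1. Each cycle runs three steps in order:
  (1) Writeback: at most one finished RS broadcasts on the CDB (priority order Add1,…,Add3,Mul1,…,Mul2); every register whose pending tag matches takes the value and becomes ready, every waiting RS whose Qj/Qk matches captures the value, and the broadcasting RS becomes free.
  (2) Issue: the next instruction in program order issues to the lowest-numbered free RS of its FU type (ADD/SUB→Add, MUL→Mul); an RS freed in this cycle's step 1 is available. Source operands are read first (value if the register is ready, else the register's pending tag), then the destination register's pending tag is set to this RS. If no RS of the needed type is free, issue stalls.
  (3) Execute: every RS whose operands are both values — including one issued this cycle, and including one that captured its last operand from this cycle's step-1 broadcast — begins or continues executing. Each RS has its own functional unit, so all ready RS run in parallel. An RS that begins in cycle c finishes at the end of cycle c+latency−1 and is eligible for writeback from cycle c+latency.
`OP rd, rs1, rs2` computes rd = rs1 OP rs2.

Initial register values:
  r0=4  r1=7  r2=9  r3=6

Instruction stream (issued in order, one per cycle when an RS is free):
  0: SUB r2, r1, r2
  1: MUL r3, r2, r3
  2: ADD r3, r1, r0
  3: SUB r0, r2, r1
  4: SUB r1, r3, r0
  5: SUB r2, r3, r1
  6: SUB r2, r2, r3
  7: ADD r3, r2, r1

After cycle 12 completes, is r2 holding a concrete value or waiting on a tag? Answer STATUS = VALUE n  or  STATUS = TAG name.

c1: issue SUB r2<-Add1 | r0:4,r1:7,r2:Add1,r3:6
c2: issue MUL r3<-Mul1 | r0:4,r1:7,r2:Add1,r3:Mul1
c3: CDB Add1=-2; issue ADD r3<-Add1 | r0:4,r1:7,r2:-2,r3:Add1
c4: issue SUB r0<-Add2 | r0:Add2,r1:7,r2:-2,r3:Add1
c5: CDB Add1=11; issue SUB r1<-Add1 | r0:Add2,r1:Add1,r2:-2,r3:11
c6: CDB Add2=-9; issue SUB r2<-Add2 | r0:-9,r1:Add1,r2:Add2,r3:11
c7: issue SUB r2<-Add3 | r0:-9,r1:Add1,r2:Add3,r3:11
c8: CDB Add1=20; issue ADD r3<-Add1 | r0:-9,r1:20,r2:Add3,r3:Add1
c9: CDB Mul1=-12 | r0:-9,r1:20,r2:Add3,r3:Add1
c10: CDB Add2=-9 | r0:-9,r1:20,r2:Add3,r3:Add1
c11: - | r0:-9,r1:20,r2:Add3,r3:Add1
c12: CDB Add3=-20 | r0:-9,r1:20,r2:-20,r3:Add1

STATUS = VALUE -20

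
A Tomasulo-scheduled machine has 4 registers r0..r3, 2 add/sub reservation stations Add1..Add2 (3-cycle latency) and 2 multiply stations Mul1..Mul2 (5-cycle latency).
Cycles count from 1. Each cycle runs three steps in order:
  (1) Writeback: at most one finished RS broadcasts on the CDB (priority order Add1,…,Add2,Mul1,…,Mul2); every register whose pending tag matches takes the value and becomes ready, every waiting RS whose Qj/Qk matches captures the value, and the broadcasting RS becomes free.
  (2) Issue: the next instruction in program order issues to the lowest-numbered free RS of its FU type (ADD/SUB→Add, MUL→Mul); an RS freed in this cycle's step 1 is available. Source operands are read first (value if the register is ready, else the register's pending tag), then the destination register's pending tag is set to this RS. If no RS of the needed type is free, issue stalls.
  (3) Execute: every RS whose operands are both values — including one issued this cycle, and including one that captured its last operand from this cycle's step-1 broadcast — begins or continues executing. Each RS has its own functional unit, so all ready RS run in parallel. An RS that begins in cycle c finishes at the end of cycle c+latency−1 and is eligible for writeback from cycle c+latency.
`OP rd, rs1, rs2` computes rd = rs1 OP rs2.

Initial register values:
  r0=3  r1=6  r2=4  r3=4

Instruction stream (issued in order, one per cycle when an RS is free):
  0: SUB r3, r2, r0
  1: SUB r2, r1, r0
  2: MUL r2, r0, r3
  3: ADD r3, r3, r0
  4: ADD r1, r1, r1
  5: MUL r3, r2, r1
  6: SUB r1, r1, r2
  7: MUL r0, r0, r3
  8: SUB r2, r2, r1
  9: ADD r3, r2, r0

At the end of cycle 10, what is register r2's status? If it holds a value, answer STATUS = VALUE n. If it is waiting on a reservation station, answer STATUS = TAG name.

STATUS = TAG Add2

cycle 1: issue SUB r3<-Add1 // r0:3,r1:6,r2:4,r3:Add1
cycle 2: issue SUB r2<-Add2 // r0:3,r1:6,r2:Add2,r3:Add1
cycle 3: issue MUL r2<-Mul1 // r0:3,r1:6,r2:Mul1,r3:Add1
cycle 4: CDB Add1=1; issue ADD r3<-Add1 // r0:3,r1:6,r2:Mul1,r3:Add1
cycle 5: CDB Add2=3; issue ADD r1<-Add2 // r0:3,r1:Add2,r2:Mul1,r3:Add1
cycle 6: issue MUL r3<-Mul2 // r0:3,r1:Add2,r2:Mul1,r3:Mul2
cycle 7: CDB Add1=4; issue SUB r1<-Add1 // r0:3,r1:Add1,r2:Mul1,r3:Mul2
cycle 8: CDB Add2=12; stall // r0:3,r1:Add1,r2:Mul1,r3:Mul2
cycle 9: CDB Mul1=3; issue MUL r0<-Mul1 // r0:Mul1,r1:Add1,r2:3,r3:Mul2
cycle 10: issue SUB r2<-Add2 // r0:Mul1,r1:Add1,r2:Add2,r3:Mul2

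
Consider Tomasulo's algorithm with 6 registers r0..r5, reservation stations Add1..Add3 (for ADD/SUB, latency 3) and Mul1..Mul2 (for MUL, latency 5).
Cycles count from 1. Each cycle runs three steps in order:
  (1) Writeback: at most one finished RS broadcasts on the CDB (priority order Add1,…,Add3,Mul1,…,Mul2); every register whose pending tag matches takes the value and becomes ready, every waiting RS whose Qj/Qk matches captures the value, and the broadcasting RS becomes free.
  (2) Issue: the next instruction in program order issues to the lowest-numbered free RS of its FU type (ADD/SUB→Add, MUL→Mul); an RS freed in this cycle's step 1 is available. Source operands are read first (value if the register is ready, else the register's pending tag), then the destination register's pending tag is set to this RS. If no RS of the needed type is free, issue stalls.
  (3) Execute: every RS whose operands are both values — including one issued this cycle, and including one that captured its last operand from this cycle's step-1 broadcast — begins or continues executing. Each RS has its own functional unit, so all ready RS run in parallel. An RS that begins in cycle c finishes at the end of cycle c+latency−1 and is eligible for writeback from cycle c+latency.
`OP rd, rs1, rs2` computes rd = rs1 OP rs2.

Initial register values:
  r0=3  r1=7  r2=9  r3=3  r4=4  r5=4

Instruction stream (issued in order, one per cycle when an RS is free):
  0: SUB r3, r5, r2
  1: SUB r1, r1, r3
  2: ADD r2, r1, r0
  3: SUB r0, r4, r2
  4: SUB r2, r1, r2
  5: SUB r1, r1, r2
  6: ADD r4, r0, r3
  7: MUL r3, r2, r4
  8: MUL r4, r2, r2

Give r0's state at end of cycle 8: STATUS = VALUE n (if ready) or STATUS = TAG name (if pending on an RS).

STATUS = TAG Add1

c1: issue SUB r3<-Add1 | r0:3,r1:7,r2:9,r3:Add1,r4:4,r5:4
c2: issue SUB r1<-Add2 | r0:3,r1:Add2,r2:9,r3:Add1,r4:4,r5:4
c3: issue ADD r2<-Add3 | r0:3,r1:Add2,r2:Add3,r3:Add1,r4:4,r5:4
c4: CDB Add1=-5; issue SUB r0<-Add1 | r0:Add1,r1:Add2,r2:Add3,r3:-5,r4:4,r5:4
c5: stall | r0:Add1,r1:Add2,r2:Add3,r3:-5,r4:4,r5:4
c6: stall | r0:Add1,r1:Add2,r2:Add3,r3:-5,r4:4,r5:4
c7: CDB Add2=12; issue SUB r2<-Add2 | r0:Add1,r1:12,r2:Add2,r3:-5,r4:4,r5:4
c8: stall | r0:Add1,r1:12,r2:Add2,r3:-5,r4:4,r5:4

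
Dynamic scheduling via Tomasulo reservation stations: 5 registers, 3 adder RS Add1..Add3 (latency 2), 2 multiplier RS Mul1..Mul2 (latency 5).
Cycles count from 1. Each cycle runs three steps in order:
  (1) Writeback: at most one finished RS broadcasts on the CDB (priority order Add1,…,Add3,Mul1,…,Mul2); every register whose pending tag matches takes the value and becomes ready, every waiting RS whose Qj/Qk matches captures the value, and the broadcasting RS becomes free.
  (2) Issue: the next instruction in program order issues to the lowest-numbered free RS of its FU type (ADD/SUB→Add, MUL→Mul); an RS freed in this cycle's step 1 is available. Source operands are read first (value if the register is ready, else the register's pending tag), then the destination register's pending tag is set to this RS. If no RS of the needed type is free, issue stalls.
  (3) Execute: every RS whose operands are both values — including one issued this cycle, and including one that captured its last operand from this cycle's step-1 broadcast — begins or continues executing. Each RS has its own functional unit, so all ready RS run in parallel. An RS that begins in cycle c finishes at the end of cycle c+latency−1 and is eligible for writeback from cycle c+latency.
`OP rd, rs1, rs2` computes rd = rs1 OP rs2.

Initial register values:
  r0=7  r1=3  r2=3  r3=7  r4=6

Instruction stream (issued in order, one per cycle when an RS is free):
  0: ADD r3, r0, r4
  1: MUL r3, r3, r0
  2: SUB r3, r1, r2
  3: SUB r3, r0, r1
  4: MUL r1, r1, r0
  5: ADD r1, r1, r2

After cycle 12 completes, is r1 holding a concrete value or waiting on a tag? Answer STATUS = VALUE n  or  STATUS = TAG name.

c1: issue ADD r3<-Add1 | r0:7,r1:3,r2:3,r3:Add1,r4:6
c2: issue MUL r3<-Mul1 | r0:7,r1:3,r2:3,r3:Mul1,r4:6
c3: CDB Add1=13; issue SUB r3<-Add1 | r0:7,r1:3,r2:3,r3:Add1,r4:6
c4: issue SUB r3<-Add2 | r0:7,r1:3,r2:3,r3:Add2,r4:6
c5: CDB Add1=0; issue MUL r1<-Mul2 | r0:7,r1:Mul2,r2:3,r3:Add2,r4:6
c6: CDB Add2=4; issue ADD r1<-Add1 | r0:7,r1:Add1,r2:3,r3:4,r4:6
c7: - | r0:7,r1:Add1,r2:3,r3:4,r4:6
c8: CDB Mul1=91 | r0:7,r1:Add1,r2:3,r3:4,r4:6
c9: - | r0:7,r1:Add1,r2:3,r3:4,r4:6
c10: CDB Mul2=21 | r0:7,r1:Add1,r2:3,r3:4,r4:6
c11: - | r0:7,r1:Add1,r2:3,r3:4,r4:6
c12: CDB Add1=24 | r0:7,r1:24,r2:3,r3:4,r4:6

STATUS = VALUE 24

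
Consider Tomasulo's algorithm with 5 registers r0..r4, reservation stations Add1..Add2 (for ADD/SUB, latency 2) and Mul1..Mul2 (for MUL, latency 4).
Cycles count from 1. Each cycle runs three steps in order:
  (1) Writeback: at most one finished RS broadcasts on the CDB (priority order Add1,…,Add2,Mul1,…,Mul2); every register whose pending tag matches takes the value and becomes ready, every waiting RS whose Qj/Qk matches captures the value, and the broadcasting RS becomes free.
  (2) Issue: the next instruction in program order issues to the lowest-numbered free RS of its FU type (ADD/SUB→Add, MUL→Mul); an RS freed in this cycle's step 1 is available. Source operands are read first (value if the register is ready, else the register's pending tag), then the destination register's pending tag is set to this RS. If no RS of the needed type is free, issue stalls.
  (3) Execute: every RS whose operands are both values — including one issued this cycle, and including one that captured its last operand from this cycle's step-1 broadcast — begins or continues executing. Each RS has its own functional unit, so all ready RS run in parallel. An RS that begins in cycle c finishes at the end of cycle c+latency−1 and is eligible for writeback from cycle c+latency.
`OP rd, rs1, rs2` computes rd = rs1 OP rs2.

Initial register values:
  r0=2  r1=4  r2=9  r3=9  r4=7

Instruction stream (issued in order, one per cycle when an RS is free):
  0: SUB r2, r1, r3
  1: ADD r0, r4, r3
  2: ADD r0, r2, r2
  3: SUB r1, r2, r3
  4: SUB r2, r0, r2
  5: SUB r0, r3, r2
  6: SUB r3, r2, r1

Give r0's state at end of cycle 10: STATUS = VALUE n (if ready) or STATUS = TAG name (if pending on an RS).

STATUS = VALUE 14

cycle 1: issue SUB r2<-Add1 // r0:2,r1:4,r2:Add1,r3:9,r4:7
cycle 2: issue ADD r0<-Add2 // r0:Add2,r1:4,r2:Add1,r3:9,r4:7
cycle 3: CDB Add1=-5; issue ADD r0<-Add1 // r0:Add1,r1:4,r2:-5,r3:9,r4:7
cycle 4: CDB Add2=16; issue SUB r1<-Add2 // r0:Add1,r1:Add2,r2:-5,r3:9,r4:7
cycle 5: CDB Add1=-10; issue SUB r2<-Add1 // r0:-10,r1:Add2,r2:Add1,r3:9,r4:7
cycle 6: CDB Add2=-14; issue SUB r0<-Add2 // r0:Add2,r1:-14,r2:Add1,r3:9,r4:7
cycle 7: CDB Add1=-5; issue SUB r3<-Add1 // r0:Add2,r1:-14,r2:-5,r3:Add1,r4:7
cycle 8: - // r0:Add2,r1:-14,r2:-5,r3:Add1,r4:7
cycle 9: CDB Add1=9 // r0:Add2,r1:-14,r2:-5,r3:9,r4:7
cycle 10: CDB Add2=14 // r0:14,r1:-14,r2:-5,r3:9,r4:7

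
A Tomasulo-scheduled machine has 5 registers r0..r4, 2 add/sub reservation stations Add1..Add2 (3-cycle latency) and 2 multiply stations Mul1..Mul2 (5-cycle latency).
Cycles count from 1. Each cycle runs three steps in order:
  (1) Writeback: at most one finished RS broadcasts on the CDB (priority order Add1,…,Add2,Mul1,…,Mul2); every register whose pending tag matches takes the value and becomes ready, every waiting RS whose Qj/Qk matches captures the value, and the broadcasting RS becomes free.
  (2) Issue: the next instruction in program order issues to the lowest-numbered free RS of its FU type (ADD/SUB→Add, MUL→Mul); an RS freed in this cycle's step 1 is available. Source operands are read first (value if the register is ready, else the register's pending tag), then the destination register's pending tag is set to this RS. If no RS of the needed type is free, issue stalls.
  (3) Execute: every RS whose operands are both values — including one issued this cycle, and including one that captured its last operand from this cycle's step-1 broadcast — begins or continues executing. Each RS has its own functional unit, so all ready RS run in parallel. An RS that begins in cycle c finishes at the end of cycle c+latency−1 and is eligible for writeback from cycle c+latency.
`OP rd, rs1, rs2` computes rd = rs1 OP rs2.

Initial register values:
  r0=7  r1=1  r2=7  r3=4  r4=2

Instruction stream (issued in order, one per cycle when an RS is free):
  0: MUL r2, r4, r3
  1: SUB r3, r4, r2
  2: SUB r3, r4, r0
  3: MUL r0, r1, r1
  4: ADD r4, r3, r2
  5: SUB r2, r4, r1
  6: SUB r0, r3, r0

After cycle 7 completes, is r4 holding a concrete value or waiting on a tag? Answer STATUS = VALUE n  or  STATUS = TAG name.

STATUS = TAG Add2

cycle 1: issue MUL r2<-Mul1 // r0:7,r1:1,r2:Mul1,r3:4,r4:2
cycle 2: issue SUB r3<-Add1 // r0:7,r1:1,r2:Mul1,r3:Add1,r4:2
cycle 3: issue SUB r3<-Add2 // r0:7,r1:1,r2:Mul1,r3:Add2,r4:2
cycle 4: issue MUL r0<-Mul2 // r0:Mul2,r1:1,r2:Mul1,r3:Add2,r4:2
cycle 5: stall // r0:Mul2,r1:1,r2:Mul1,r3:Add2,r4:2
cycle 6: CDB Add2=-5; issue ADD r4<-Add2 // r0:Mul2,r1:1,r2:Mul1,r3:-5,r4:Add2
cycle 7: CDB Mul1=8; stall // r0:Mul2,r1:1,r2:8,r3:-5,r4:Add2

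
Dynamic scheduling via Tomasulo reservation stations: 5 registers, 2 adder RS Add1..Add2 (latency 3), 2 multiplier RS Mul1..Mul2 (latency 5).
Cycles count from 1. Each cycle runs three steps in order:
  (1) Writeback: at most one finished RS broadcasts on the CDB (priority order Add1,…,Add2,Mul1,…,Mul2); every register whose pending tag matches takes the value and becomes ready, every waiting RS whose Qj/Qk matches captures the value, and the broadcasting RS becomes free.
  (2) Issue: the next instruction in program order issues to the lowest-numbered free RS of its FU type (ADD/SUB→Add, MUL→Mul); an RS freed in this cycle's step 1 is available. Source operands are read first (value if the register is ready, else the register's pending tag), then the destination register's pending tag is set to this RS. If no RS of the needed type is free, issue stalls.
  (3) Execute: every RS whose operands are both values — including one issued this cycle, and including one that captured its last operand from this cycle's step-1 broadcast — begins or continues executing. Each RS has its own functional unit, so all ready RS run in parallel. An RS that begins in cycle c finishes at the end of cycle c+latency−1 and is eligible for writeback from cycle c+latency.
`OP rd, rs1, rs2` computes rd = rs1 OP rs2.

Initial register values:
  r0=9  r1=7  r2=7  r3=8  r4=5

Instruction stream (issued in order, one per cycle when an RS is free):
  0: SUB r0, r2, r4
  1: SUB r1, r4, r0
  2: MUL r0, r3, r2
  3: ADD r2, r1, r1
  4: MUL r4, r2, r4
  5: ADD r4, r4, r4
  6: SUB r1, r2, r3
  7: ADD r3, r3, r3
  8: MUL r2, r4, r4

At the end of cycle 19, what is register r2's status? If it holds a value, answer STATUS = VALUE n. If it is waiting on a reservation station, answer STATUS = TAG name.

  c1: issue SUB r0<-Add1  regs: r0:Add1,r1:7,r2:7,r3:8,r4:5
  c2: issue SUB r1<-Add2  regs: r0:Add1,r1:Add2,r2:7,r3:8,r4:5
  c3: issue MUL r0<-Mul1  regs: r0:Mul1,r1:Add2,r2:7,r3:8,r4:5
  c4: CDB Add1=2; issue ADD r2<-Add1  regs: r0:Mul1,r1:Add2,r2:Add1,r3:8,r4:5
  c5: issue MUL r4<-Mul2  regs: r0:Mul1,r1:Add2,r2:Add1,r3:8,r4:Mul2
  c6: stall  regs: r0:Mul1,r1:Add2,r2:Add1,r3:8,r4:Mul2
  c7: CDB Add2=3; issue ADD r4<-Add2  regs: r0:Mul1,r1:3,r2:Add1,r3:8,r4:Add2
  c8: CDB Mul1=56; stall  regs: r0:56,r1:3,r2:Add1,r3:8,r4:Add2
  c9: stall  regs: r0:56,r1:3,r2:Add1,r3:8,r4:Add2
  c10: CDB Add1=6; issue SUB r1<-Add1  regs: r0:56,r1:Add1,r2:6,r3:8,r4:Add2
  c11: stall  regs: r0:56,r1:Add1,r2:6,r3:8,r4:Add2
  c12: stall  regs: r0:56,r1:Add1,r2:6,r3:8,r4:Add2
  c13: CDB Add1=-2; issue ADD r3<-Add1  regs: r0:56,r1:-2,r2:6,r3:Add1,r4:Add2
  c14: issue MUL r2<-Mul1  regs: r0:56,r1:-2,r2:Mul1,r3:Add1,r4:Add2
  c15: CDB Mul2=30  regs: r0:56,r1:-2,r2:Mul1,r3:Add1,r4:Add2
  c16: CDB Add1=16  regs: r0:56,r1:-2,r2:Mul1,r3:16,r4:Add2
  c17: -  regs: r0:56,r1:-2,r2:Mul1,r3:16,r4:Add2
  c18: CDB Add2=60  regs: r0:56,r1:-2,r2:Mul1,r3:16,r4:60
  c19: -  regs: r0:56,r1:-2,r2:Mul1,r3:16,r4:60

STATUS = TAG Mul1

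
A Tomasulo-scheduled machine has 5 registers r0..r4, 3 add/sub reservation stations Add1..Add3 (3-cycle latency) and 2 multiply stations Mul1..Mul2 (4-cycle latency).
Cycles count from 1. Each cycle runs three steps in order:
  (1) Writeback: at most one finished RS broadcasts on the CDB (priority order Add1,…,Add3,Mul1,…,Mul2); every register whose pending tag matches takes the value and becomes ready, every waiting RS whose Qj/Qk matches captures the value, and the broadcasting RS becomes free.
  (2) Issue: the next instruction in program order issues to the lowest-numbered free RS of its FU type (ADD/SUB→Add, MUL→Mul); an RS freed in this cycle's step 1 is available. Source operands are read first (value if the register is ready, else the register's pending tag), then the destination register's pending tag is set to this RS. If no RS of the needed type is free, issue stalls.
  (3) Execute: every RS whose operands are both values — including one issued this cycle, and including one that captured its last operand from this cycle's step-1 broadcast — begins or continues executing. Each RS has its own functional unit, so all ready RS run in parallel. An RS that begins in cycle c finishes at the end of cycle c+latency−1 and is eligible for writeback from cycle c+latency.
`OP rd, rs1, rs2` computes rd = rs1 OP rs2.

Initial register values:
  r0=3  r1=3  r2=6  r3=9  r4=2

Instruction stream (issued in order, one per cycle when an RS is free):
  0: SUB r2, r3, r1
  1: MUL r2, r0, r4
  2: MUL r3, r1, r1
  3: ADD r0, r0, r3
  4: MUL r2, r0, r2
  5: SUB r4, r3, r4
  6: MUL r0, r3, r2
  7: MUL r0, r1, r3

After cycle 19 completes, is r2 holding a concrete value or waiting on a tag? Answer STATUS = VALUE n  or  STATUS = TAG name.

cycle 1: issue SUB r2<-Add1 // r0:3,r1:3,r2:Add1,r3:9,r4:2
cycle 2: issue MUL r2<-Mul1 // r0:3,r1:3,r2:Mul1,r3:9,r4:2
cycle 3: issue MUL r3<-Mul2 // r0:3,r1:3,r2:Mul1,r3:Mul2,r4:2
cycle 4: CDB Add1=6; issue ADD r0<-Add1 // r0:Add1,r1:3,r2:Mul1,r3:Mul2,r4:2
cycle 5: stall // r0:Add1,r1:3,r2:Mul1,r3:Mul2,r4:2
cycle 6: CDB Mul1=6; issue MUL r2<-Mul1 // r0:Add1,r1:3,r2:Mul1,r3:Mul2,r4:2
cycle 7: CDB Mul2=9; issue SUB r4<-Add2 // r0:Add1,r1:3,r2:Mul1,r3:9,r4:Add2
cycle 8: issue MUL r0<-Mul2 // r0:Mul2,r1:3,r2:Mul1,r3:9,r4:Add2
cycle 9: stall // r0:Mul2,r1:3,r2:Mul1,r3:9,r4:Add2
cycle 10: CDB Add1=12; stall // r0:Mul2,r1:3,r2:Mul1,r3:9,r4:Add2
cycle 11: CDB Add2=7; stall // r0:Mul2,r1:3,r2:Mul1,r3:9,r4:7
cycle 12: stall // r0:Mul2,r1:3,r2:Mul1,r3:9,r4:7
cycle 13: stall // r0:Mul2,r1:3,r2:Mul1,r3:9,r4:7
cycle 14: CDB Mul1=72; issue MUL r0<-Mul1 // r0:Mul1,r1:3,r2:72,r3:9,r4:7
cycle 15: - // r0:Mul1,r1:3,r2:72,r3:9,r4:7
cycle 16: - // r0:Mul1,r1:3,r2:72,r3:9,r4:7
cycle 17: - // r0:Mul1,r1:3,r2:72,r3:9,r4:7
cycle 18: CDB Mul1=27 // r0:27,r1:3,r2:72,r3:9,r4:7
cycle 19: CDB Mul2=648 // r0:27,r1:3,r2:72,r3:9,r4:7

STATUS = VALUE 72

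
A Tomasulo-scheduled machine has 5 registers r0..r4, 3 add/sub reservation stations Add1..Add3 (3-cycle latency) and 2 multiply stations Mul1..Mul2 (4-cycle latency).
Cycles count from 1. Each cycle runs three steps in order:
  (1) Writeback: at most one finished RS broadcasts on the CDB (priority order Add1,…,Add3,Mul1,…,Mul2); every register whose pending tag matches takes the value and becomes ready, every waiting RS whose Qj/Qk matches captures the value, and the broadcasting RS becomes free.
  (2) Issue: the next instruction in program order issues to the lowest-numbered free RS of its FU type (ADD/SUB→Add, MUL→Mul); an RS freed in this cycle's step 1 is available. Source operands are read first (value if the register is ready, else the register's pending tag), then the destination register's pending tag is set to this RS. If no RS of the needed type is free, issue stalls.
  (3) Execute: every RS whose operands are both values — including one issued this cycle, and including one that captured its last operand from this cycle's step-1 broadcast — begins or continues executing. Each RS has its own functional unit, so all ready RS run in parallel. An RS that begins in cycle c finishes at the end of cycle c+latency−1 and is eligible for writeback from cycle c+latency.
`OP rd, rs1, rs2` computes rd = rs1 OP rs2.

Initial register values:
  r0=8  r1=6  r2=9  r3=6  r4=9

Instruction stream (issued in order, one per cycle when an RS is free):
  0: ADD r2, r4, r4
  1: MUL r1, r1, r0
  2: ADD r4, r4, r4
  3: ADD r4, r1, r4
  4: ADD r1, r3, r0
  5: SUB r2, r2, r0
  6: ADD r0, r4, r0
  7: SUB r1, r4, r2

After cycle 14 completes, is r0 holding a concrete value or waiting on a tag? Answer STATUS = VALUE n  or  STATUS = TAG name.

  c1: issue ADD r2<-Add1  regs: r0:8,r1:6,r2:Add1,r3:6,r4:9
  c2: issue MUL r1<-Mul1  regs: r0:8,r1:Mul1,r2:Add1,r3:6,r4:9
  c3: issue ADD r4<-Add2  regs: r0:8,r1:Mul1,r2:Add1,r3:6,r4:Add2
  c4: CDB Add1=18; issue ADD r4<-Add1  regs: r0:8,r1:Mul1,r2:18,r3:6,r4:Add1
  c5: issue ADD r1<-Add3  regs: r0:8,r1:Add3,r2:18,r3:6,r4:Add1
  c6: CDB Add2=18; issue SUB r2<-Add2  regs: r0:8,r1:Add3,r2:Add2,r3:6,r4:Add1
  c7: CDB Mul1=48; stall  regs: r0:8,r1:Add3,r2:Add2,r3:6,r4:Add1
  c8: CDB Add3=14; issue ADD r0<-Add3  regs: r0:Add3,r1:14,r2:Add2,r3:6,r4:Add1
  c9: CDB Add2=10; issue SUB r1<-Add2  regs: r0:Add3,r1:Add2,r2:10,r3:6,r4:Add1
  c10: CDB Add1=66  regs: r0:Add3,r1:Add2,r2:10,r3:6,r4:66
  c11: -  regs: r0:Add3,r1:Add2,r2:10,r3:6,r4:66
  c12: -  regs: r0:Add3,r1:Add2,r2:10,r3:6,r4:66
  c13: CDB Add2=56  regs: r0:Add3,r1:56,r2:10,r3:6,r4:66
  c14: CDB Add3=74  regs: r0:74,r1:56,r2:10,r3:6,r4:66

STATUS = VALUE 74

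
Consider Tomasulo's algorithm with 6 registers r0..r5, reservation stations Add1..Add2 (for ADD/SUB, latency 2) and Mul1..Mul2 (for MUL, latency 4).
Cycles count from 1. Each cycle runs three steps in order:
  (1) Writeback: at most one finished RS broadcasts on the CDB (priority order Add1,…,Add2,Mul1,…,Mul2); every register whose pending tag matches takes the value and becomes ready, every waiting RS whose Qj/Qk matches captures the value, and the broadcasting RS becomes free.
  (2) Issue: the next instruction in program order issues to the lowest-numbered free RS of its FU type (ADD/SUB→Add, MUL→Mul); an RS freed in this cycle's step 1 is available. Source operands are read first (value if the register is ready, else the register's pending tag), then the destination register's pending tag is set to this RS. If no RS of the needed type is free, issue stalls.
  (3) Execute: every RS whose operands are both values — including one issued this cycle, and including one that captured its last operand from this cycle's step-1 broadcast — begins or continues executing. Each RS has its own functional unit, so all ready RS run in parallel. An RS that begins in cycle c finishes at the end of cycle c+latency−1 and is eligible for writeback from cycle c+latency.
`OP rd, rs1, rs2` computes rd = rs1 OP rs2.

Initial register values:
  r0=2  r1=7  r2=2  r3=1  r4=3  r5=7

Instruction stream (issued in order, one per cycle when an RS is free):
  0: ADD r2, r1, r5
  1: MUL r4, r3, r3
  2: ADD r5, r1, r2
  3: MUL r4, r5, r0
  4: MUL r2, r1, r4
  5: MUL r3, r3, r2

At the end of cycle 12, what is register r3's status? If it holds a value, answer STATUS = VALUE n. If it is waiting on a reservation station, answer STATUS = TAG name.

STATUS = TAG Mul2

c1: issue ADD r2<-Add1 | r0:2,r1:7,r2:Add1,r3:1,r4:3,r5:7
c2: issue MUL r4<-Mul1 | r0:2,r1:7,r2:Add1,r3:1,r4:Mul1,r5:7
c3: CDB Add1=14; issue ADD r5<-Add1 | r0:2,r1:7,r2:14,r3:1,r4:Mul1,r5:Add1
c4: issue MUL r4<-Mul2 | r0:2,r1:7,r2:14,r3:1,r4:Mul2,r5:Add1
c5: CDB Add1=21; stall | r0:2,r1:7,r2:14,r3:1,r4:Mul2,r5:21
c6: CDB Mul1=1; issue MUL r2<-Mul1 | r0:2,r1:7,r2:Mul1,r3:1,r4:Mul2,r5:21
c7: stall | r0:2,r1:7,r2:Mul1,r3:1,r4:Mul2,r5:21
c8: stall | r0:2,r1:7,r2:Mul1,r3:1,r4:Mul2,r5:21
c9: CDB Mul2=42; issue MUL r3<-Mul2 | r0:2,r1:7,r2:Mul1,r3:Mul2,r4:42,r5:21
c10: - | r0:2,r1:7,r2:Mul1,r3:Mul2,r4:42,r5:21
c11: - | r0:2,r1:7,r2:Mul1,r3:Mul2,r4:42,r5:21
c12: - | r0:2,r1:7,r2:Mul1,r3:Mul2,r4:42,r5:21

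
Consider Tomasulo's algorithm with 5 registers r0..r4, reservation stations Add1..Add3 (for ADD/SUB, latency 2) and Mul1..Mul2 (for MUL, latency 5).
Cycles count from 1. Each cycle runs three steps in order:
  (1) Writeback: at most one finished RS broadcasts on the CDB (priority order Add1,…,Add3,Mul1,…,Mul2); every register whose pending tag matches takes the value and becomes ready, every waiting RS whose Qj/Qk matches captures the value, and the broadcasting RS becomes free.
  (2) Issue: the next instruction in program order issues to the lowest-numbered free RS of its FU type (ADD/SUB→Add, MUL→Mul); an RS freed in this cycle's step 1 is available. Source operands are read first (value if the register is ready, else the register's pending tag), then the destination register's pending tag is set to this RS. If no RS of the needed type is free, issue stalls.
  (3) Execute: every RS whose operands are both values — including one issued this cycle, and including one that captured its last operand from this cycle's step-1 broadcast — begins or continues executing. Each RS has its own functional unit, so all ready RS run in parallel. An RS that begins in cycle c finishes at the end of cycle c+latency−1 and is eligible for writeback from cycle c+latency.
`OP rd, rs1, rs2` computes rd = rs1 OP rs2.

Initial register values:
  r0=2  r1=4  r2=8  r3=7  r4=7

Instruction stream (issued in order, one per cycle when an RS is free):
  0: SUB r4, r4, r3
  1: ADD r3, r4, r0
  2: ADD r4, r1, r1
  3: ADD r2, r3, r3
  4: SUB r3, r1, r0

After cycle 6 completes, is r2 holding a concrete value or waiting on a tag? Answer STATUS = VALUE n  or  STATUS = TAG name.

c1: issue SUB r4<-Add1 | r0:2,r1:4,r2:8,r3:7,r4:Add1
c2: issue ADD r3<-Add2 | r0:2,r1:4,r2:8,r3:Add2,r4:Add1
c3: CDB Add1=0; issue ADD r4<-Add1 | r0:2,r1:4,r2:8,r3:Add2,r4:Add1
c4: issue ADD r2<-Add3 | r0:2,r1:4,r2:Add3,r3:Add2,r4:Add1
c5: CDB Add1=8; issue SUB r3<-Add1 | r0:2,r1:4,r2:Add3,r3:Add1,r4:8
c6: CDB Add2=2 | r0:2,r1:4,r2:Add3,r3:Add1,r4:8

STATUS = TAG Add3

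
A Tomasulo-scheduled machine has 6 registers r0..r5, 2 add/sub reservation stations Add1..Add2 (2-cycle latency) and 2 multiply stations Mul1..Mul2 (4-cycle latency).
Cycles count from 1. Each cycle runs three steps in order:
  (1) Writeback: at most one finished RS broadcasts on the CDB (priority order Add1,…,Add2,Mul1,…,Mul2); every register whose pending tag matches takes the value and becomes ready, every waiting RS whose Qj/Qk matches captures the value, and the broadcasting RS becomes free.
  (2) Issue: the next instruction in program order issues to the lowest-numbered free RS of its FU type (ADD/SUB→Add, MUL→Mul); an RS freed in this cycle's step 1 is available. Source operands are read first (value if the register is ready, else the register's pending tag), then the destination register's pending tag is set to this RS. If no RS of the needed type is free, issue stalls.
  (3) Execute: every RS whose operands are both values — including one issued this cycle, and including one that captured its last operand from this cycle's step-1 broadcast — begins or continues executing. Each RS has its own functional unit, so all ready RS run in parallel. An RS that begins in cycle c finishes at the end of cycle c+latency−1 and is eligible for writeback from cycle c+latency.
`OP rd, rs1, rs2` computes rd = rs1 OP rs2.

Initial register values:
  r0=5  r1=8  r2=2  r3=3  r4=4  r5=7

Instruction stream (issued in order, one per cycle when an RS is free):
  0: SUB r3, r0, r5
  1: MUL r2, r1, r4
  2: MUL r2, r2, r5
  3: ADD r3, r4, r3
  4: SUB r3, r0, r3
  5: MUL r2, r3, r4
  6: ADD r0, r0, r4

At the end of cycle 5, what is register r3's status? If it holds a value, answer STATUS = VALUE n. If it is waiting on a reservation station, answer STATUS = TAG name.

STATUS = TAG Add2

c1: issue SUB r3<-Add1 | r0:5,r1:8,r2:2,r3:Add1,r4:4,r5:7
c2: issue MUL r2<-Mul1 | r0:5,r1:8,r2:Mul1,r3:Add1,r4:4,r5:7
c3: CDB Add1=-2; issue MUL r2<-Mul2 | r0:5,r1:8,r2:Mul2,r3:-2,r4:4,r5:7
c4: issue ADD r3<-Add1 | r0:5,r1:8,r2:Mul2,r3:Add1,r4:4,r5:7
c5: issue SUB r3<-Add2 | r0:5,r1:8,r2:Mul2,r3:Add2,r4:4,r5:7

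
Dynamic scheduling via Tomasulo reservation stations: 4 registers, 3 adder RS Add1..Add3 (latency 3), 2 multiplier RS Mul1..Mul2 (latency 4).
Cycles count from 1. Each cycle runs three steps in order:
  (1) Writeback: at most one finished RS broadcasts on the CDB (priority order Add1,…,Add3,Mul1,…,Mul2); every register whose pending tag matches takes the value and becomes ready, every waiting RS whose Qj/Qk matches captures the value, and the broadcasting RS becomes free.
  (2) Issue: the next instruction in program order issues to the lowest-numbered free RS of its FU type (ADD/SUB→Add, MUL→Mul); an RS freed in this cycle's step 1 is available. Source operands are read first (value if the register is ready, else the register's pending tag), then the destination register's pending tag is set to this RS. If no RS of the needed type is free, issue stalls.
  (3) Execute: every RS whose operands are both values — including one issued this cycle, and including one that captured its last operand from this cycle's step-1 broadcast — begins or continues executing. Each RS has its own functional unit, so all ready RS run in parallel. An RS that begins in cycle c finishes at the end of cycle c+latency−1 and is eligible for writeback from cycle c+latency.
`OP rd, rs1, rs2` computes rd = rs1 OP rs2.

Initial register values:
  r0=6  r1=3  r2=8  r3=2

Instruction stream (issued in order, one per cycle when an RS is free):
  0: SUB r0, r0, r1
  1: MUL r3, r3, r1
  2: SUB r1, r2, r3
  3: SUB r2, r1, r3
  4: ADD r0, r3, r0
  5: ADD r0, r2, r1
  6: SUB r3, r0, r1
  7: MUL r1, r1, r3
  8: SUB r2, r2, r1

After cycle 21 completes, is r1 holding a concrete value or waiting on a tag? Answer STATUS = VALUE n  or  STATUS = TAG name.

STATUS = TAG Mul1

c1: issue SUB r0<-Add1 | r0:Add1,r1:3,r2:8,r3:2
c2: issue MUL r3<-Mul1 | r0:Add1,r1:3,r2:8,r3:Mul1
c3: issue SUB r1<-Add2 | r0:Add1,r1:Add2,r2:8,r3:Mul1
c4: CDB Add1=3; issue SUB r2<-Add1 | r0:3,r1:Add2,r2:Add1,r3:Mul1
c5: issue ADD r0<-Add3 | r0:Add3,r1:Add2,r2:Add1,r3:Mul1
c6: CDB Mul1=6; stall | r0:Add3,r1:Add2,r2:Add1,r3:6
c7: stall | r0:Add3,r1:Add2,r2:Add1,r3:6
c8: stall | r0:Add3,r1:Add2,r2:Add1,r3:6
c9: CDB Add2=2; issue ADD r0<-Add2 | r0:Add2,r1:2,r2:Add1,r3:6
c10: CDB Add3=9; issue SUB r3<-Add3 | r0:Add2,r1:2,r2:Add1,r3:Add3
c11: issue MUL r1<-Mul1 | r0:Add2,r1:Mul1,r2:Add1,r3:Add3
c12: CDB Add1=-4; issue SUB r2<-Add1 | r0:Add2,r1:Mul1,r2:Add1,r3:Add3
c13: - | r0:Add2,r1:Mul1,r2:Add1,r3:Add3
c14: - | r0:Add2,r1:Mul1,r2:Add1,r3:Add3
c15: CDB Add2=-2 | r0:-2,r1:Mul1,r2:Add1,r3:Add3
c16: - | r0:-2,r1:Mul1,r2:Add1,r3:Add3
c17: - | r0:-2,r1:Mul1,r2:Add1,r3:Add3
c18: CDB Add3=-4 | r0:-2,r1:Mul1,r2:Add1,r3:-4
c19: - | r0:-2,r1:Mul1,r2:Add1,r3:-4
c20: - | r0:-2,r1:Mul1,r2:Add1,r3:-4
c21: - | r0:-2,r1:Mul1,r2:Add1,r3:-4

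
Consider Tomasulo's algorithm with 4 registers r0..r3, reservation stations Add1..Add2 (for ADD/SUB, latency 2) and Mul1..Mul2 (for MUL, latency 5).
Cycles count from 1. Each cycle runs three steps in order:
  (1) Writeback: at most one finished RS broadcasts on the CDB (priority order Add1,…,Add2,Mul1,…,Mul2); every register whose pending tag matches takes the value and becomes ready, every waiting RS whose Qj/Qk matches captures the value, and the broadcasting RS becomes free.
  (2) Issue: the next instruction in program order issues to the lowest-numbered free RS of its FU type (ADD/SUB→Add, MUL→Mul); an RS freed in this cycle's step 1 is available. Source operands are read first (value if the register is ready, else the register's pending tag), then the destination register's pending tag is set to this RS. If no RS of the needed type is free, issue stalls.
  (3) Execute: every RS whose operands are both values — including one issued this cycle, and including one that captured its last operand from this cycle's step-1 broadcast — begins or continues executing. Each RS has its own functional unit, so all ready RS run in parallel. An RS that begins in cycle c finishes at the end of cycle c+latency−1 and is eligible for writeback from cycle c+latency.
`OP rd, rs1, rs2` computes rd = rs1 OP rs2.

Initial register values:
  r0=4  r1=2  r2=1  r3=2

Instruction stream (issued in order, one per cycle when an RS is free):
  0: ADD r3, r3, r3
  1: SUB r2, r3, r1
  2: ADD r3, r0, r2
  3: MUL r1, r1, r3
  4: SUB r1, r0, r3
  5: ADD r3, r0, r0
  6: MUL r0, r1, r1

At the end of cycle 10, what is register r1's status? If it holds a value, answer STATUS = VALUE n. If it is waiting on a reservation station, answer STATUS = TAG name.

STATUS = VALUE -2

c1: issue ADD r3<-Add1 | r0:4,r1:2,r2:1,r3:Add1
c2: issue SUB r2<-Add2 | r0:4,r1:2,r2:Add2,r3:Add1
c3: CDB Add1=4; issue ADD r3<-Add1 | r0:4,r1:2,r2:Add2,r3:Add1
c4: issue MUL r1<-Mul1 | r0:4,r1:Mul1,r2:Add2,r3:Add1
c5: CDB Add2=2; issue SUB r1<-Add2 | r0:4,r1:Add2,r2:2,r3:Add1
c6: stall | r0:4,r1:Add2,r2:2,r3:Add1
c7: CDB Add1=6; issue ADD r3<-Add1 | r0:4,r1:Add2,r2:2,r3:Add1
c8: issue MUL r0<-Mul2 | r0:Mul2,r1:Add2,r2:2,r3:Add1
c9: CDB Add1=8 | r0:Mul2,r1:Add2,r2:2,r3:8
c10: CDB Add2=-2 | r0:Mul2,r1:-2,r2:2,r3:8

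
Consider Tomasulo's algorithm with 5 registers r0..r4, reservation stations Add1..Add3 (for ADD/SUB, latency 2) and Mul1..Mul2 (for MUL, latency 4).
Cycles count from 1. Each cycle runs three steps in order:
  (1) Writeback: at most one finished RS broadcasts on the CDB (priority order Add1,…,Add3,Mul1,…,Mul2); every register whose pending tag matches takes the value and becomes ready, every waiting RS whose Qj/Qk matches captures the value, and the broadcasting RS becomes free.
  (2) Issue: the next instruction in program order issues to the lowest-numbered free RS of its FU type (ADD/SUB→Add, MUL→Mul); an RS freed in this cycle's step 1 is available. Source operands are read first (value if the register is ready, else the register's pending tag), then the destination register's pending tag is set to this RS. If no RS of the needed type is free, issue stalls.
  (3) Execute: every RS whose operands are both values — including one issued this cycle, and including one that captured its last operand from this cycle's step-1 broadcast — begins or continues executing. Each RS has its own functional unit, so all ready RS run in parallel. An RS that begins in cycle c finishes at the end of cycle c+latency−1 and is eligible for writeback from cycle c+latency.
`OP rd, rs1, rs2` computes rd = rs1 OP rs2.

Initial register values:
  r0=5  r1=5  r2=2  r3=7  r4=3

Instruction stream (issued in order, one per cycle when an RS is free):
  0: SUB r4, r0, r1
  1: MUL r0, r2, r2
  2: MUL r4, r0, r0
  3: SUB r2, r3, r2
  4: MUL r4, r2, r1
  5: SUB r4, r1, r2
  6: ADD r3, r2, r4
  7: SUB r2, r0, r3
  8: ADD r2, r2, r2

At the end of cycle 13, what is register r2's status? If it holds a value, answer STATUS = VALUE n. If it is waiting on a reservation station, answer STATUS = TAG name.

STATUS = TAG Add3

cycle 1: issue SUB r4<-Add1 // r0:5,r1:5,r2:2,r3:7,r4:Add1
cycle 2: issue MUL r0<-Mul1 // r0:Mul1,r1:5,r2:2,r3:7,r4:Add1
cycle 3: CDB Add1=0; issue MUL r4<-Mul2 // r0:Mul1,r1:5,r2:2,r3:7,r4:Mul2
cycle 4: issue SUB r2<-Add1 // r0:Mul1,r1:5,r2:Add1,r3:7,r4:Mul2
cycle 5: stall // r0:Mul1,r1:5,r2:Add1,r3:7,r4:Mul2
cycle 6: CDB Add1=5; stall // r0:Mul1,r1:5,r2:5,r3:7,r4:Mul2
cycle 7: CDB Mul1=4; issue MUL r4<-Mul1 // r0:4,r1:5,r2:5,r3:7,r4:Mul1
cycle 8: issue SUB r4<-Add1 // r0:4,r1:5,r2:5,r3:7,r4:Add1
cycle 9: issue ADD r3<-Add2 // r0:4,r1:5,r2:5,r3:Add2,r4:Add1
cycle 10: CDB Add1=0; issue SUB r2<-Add1 // r0:4,r1:5,r2:Add1,r3:Add2,r4:0
cycle 11: CDB Mul1=25; issue ADD r2<-Add3 // r0:4,r1:5,r2:Add3,r3:Add2,r4:0
cycle 12: CDB Add2=5 // r0:4,r1:5,r2:Add3,r3:5,r4:0
cycle 13: CDB Mul2=16 // r0:4,r1:5,r2:Add3,r3:5,r4:0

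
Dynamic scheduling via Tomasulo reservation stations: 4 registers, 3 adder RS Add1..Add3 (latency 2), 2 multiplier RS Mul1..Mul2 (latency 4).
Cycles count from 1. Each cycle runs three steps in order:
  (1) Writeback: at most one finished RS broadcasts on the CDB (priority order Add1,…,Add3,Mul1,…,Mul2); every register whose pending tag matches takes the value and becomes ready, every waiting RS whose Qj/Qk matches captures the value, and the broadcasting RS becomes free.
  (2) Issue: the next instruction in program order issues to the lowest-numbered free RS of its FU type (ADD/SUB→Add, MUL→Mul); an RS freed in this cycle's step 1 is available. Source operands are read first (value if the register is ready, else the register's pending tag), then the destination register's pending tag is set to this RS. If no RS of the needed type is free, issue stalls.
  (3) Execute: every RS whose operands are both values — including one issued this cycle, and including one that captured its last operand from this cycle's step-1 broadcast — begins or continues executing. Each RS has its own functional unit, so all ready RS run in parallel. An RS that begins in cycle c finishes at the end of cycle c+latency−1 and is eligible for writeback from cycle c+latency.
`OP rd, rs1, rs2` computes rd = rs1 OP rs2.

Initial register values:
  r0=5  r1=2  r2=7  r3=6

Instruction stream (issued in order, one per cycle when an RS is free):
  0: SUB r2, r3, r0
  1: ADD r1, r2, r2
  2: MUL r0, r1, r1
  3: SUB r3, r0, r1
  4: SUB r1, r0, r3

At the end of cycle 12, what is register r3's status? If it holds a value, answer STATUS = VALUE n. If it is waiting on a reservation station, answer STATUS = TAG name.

STATUS = VALUE 2

cycle 1: issue SUB r2<-Add1 // r0:5,r1:2,r2:Add1,r3:6
cycle 2: issue ADD r1<-Add2 // r0:5,r1:Add2,r2:Add1,r3:6
cycle 3: CDB Add1=1; issue MUL r0<-Mul1 // r0:Mul1,r1:Add2,r2:1,r3:6
cycle 4: issue SUB r3<-Add1 // r0:Mul1,r1:Add2,r2:1,r3:Add1
cycle 5: CDB Add2=2; issue SUB r1<-Add2 // r0:Mul1,r1:Add2,r2:1,r3:Add1
cycle 6: - // r0:Mul1,r1:Add2,r2:1,r3:Add1
cycle 7: - // r0:Mul1,r1:Add2,r2:1,r3:Add1
cycle 8: - // r0:Mul1,r1:Add2,r2:1,r3:Add1
cycle 9: CDB Mul1=4 // r0:4,r1:Add2,r2:1,r3:Add1
cycle 10: - // r0:4,r1:Add2,r2:1,r3:Add1
cycle 11: CDB Add1=2 // r0:4,r1:Add2,r2:1,r3:2
cycle 12: - // r0:4,r1:Add2,r2:1,r3:2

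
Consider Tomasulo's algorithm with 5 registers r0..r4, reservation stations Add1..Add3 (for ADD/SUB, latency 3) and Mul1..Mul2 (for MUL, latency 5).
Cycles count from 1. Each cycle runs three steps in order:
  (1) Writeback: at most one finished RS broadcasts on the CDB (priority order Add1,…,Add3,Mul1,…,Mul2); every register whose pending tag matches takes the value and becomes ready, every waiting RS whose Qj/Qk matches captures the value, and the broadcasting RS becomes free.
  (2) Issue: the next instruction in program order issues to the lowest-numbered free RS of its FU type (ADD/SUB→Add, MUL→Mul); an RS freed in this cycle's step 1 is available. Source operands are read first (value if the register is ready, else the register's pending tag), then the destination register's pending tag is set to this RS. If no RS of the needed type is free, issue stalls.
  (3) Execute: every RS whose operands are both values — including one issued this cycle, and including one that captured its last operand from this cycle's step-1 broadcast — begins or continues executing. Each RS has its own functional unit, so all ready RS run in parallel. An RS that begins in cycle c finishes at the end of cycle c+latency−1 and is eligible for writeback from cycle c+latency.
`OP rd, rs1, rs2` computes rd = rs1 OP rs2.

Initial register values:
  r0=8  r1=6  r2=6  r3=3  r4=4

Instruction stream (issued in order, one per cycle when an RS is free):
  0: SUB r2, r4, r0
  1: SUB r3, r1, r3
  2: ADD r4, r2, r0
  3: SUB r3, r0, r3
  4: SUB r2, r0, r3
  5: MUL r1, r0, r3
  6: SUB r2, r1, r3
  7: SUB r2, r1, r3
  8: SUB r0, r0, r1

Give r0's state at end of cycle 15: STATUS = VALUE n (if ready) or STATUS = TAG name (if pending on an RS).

  c1: issue SUB r2<-Add1  regs: r0:8,r1:6,r2:Add1,r3:3,r4:4
  c2: issue SUB r3<-Add2  regs: r0:8,r1:6,r2:Add1,r3:Add2,r4:4
  c3: issue ADD r4<-Add3  regs: r0:8,r1:6,r2:Add1,r3:Add2,r4:Add3
  c4: CDB Add1=-4; issue SUB r3<-Add1  regs: r0:8,r1:6,r2:-4,r3:Add1,r4:Add3
  c5: CDB Add2=3; issue SUB r2<-Add2  regs: r0:8,r1:6,r2:Add2,r3:Add1,r4:Add3
  c6: issue MUL r1<-Mul1  regs: r0:8,r1:Mul1,r2:Add2,r3:Add1,r4:Add3
  c7: CDB Add3=4; issue SUB r2<-Add3  regs: r0:8,r1:Mul1,r2:Add3,r3:Add1,r4:4
  c8: CDB Add1=5; issue SUB r2<-Add1  regs: r0:8,r1:Mul1,r2:Add1,r3:5,r4:4
  c9: stall  regs: r0:8,r1:Mul1,r2:Add1,r3:5,r4:4
  c10: stall  regs: r0:8,r1:Mul1,r2:Add1,r3:5,r4:4
  c11: CDB Add2=3; issue SUB r0<-Add2  regs: r0:Add2,r1:Mul1,r2:Add1,r3:5,r4:4
  c12: -  regs: r0:Add2,r1:Mul1,r2:Add1,r3:5,r4:4
  c13: CDB Mul1=40  regs: r0:Add2,r1:40,r2:Add1,r3:5,r4:4
  c14: -  regs: r0:Add2,r1:40,r2:Add1,r3:5,r4:4
  c15: -  regs: r0:Add2,r1:40,r2:Add1,r3:5,r4:4

STATUS = TAG Add2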